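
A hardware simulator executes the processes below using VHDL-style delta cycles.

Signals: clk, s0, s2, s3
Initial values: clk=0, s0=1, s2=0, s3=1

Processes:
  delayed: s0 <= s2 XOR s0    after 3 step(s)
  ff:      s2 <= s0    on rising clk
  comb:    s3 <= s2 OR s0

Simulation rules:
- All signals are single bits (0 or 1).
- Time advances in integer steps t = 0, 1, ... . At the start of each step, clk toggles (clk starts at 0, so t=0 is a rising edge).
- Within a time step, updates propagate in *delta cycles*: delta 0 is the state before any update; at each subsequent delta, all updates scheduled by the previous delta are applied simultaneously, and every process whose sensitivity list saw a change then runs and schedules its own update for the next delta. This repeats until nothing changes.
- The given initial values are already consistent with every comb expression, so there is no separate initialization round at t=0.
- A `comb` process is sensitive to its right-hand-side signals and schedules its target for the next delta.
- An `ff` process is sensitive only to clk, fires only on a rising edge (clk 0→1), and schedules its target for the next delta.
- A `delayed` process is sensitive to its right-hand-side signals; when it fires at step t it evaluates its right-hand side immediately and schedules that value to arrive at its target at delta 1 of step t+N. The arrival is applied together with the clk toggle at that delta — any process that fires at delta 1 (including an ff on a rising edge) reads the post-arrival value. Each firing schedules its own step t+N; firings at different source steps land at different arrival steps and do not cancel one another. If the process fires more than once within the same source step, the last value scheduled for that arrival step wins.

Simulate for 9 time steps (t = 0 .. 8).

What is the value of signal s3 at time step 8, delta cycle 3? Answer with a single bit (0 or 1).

0

[bits: s0,clk,s2,s3]
t=0: Δ0=1001 Δ1=1101 Δ2=1111 | 2Δ
t=1: Δ0=1111 Δ1=1011 | 1Δ
t=2: Δ0=1011 Δ1=1111 | 1Δ
t=3: Δ0=1111 Δ1=0011 | 1Δ
t=4: Δ0=0011 Δ1=0111 Δ2=0101 Δ3=0100 | 3Δ
t=5: Δ0=0100 Δ1=0000 | 1Δ
t=6: Δ0=0000 Δ1=1100 Δ2=1111 | 2Δ
t=7: Δ0=1111 Δ1=0011 | 1Δ
t=8: Δ0=0011 Δ1=0111 Δ2=0101 Δ3=0100 | 3Δ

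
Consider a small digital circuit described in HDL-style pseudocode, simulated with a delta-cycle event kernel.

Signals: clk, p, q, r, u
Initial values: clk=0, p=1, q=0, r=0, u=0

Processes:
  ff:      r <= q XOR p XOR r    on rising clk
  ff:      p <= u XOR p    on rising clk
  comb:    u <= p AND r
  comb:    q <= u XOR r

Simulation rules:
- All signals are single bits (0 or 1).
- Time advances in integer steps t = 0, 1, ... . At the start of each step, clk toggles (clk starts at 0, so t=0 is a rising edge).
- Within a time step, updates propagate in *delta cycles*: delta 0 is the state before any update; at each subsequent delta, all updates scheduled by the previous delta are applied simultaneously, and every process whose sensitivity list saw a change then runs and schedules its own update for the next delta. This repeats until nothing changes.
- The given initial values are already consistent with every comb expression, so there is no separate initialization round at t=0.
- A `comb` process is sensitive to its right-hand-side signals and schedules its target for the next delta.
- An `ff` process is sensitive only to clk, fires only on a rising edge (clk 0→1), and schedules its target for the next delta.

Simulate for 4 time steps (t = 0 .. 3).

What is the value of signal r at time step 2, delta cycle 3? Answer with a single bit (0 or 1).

0

t=0 Δ0: r=0 clk=0 u=0 q=0 p=1
  Δ1: clk:0→1
  Δ2: r:0→1
  Δ3: u:0→1, q:0→1
  Δ4: q:1→0
  (4Δ to stable)
t=1 Δ0: r=1 clk=1 u=1 q=0 p=1
  Δ1: clk:1→0
  (1Δ to stable)
t=2 Δ0: r=1 clk=0 u=1 q=0 p=1
  Δ1: clk:0→1
  Δ2: r:1→0, p:1→0
  Δ3: u:1→0, q:0→1
  Δ4: q:1→0
  (4Δ to stable)
t=3 Δ0: r=0 clk=1 u=0 q=0 p=0
  Δ1: clk:1→0
  (1Δ to stable)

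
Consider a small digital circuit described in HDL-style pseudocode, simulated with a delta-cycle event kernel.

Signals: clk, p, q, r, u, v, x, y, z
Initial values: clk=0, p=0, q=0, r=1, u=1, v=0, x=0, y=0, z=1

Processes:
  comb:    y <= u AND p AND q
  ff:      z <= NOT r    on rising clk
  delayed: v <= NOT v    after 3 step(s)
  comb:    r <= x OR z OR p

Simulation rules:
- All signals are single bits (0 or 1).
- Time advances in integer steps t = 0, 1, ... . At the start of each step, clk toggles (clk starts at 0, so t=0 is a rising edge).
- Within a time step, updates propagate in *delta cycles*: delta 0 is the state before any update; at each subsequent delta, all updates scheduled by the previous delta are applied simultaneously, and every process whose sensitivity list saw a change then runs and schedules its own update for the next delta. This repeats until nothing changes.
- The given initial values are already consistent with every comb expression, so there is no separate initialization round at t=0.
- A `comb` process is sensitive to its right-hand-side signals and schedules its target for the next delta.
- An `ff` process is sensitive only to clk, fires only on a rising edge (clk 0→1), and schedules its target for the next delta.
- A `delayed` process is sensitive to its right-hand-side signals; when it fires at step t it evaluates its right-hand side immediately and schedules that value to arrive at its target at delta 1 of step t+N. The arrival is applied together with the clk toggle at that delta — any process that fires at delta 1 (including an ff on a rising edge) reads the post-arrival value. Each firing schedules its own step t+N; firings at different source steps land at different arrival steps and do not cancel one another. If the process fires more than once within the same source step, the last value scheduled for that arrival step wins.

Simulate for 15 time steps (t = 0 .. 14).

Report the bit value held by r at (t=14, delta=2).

0

t0.Δ0 u=1 q=0 v=0 clk=0 r=1 x=0 z=1 p=0 y=0
t0.Δ1 u=1 q=0 v=0 clk=1 r=1 x=0 z=1 p=0 y=0
t0.Δ2 u=1 q=0 v=0 clk=1 r=1 x=0 z=0 p=0 y=0
t0.Δ3 u=1 q=0 v=0 clk=1 r=0 x=0 z=0 p=0 y=0
t1.Δ0 u=1 q=0 v=0 clk=1 r=0 x=0 z=0 p=0 y=0
t1.Δ1 u=1 q=0 v=0 clk=0 r=0 x=0 z=0 p=0 y=0
t2.Δ0 u=1 q=0 v=0 clk=0 r=0 x=0 z=0 p=0 y=0
t2.Δ1 u=1 q=0 v=0 clk=1 r=0 x=0 z=0 p=0 y=0
t2.Δ2 u=1 q=0 v=0 clk=1 r=0 x=0 z=1 p=0 y=0
t2.Δ3 u=1 q=0 v=0 clk=1 r=1 x=0 z=1 p=0 y=0
t3.Δ0 u=1 q=0 v=0 clk=1 r=1 x=0 z=1 p=0 y=0
t3.Δ1 u=1 q=0 v=0 clk=0 r=1 x=0 z=1 p=0 y=0
t4.Δ0 u=1 q=0 v=0 clk=0 r=1 x=0 z=1 p=0 y=0
t4.Δ1 u=1 q=0 v=0 clk=1 r=1 x=0 z=1 p=0 y=0
t4.Δ2 u=1 q=0 v=0 clk=1 r=1 x=0 z=0 p=0 y=0
t4.Δ3 u=1 q=0 v=0 clk=1 r=0 x=0 z=0 p=0 y=0
t5.Δ0 u=1 q=0 v=0 clk=1 r=0 x=0 z=0 p=0 y=0
t5.Δ1 u=1 q=0 v=0 clk=0 r=0 x=0 z=0 p=0 y=0
t6.Δ0 u=1 q=0 v=0 clk=0 r=0 x=0 z=0 p=0 y=0
t6.Δ1 u=1 q=0 v=0 clk=1 r=0 x=0 z=0 p=0 y=0
t6.Δ2 u=1 q=0 v=0 clk=1 r=0 x=0 z=1 p=0 y=0
t6.Δ3 u=1 q=0 v=0 clk=1 r=1 x=0 z=1 p=0 y=0
t7.Δ0 u=1 q=0 v=0 clk=1 r=1 x=0 z=1 p=0 y=0
t7.Δ1 u=1 q=0 v=0 clk=0 r=1 x=0 z=1 p=0 y=0
t8.Δ0 u=1 q=0 v=0 clk=0 r=1 x=0 z=1 p=0 y=0
t8.Δ1 u=1 q=0 v=0 clk=1 r=1 x=0 z=1 p=0 y=0
t8.Δ2 u=1 q=0 v=0 clk=1 r=1 x=0 z=0 p=0 y=0
t8.Δ3 u=1 q=0 v=0 clk=1 r=0 x=0 z=0 p=0 y=0
t9.Δ0 u=1 q=0 v=0 clk=1 r=0 x=0 z=0 p=0 y=0
t9.Δ1 u=1 q=0 v=0 clk=0 r=0 x=0 z=0 p=0 y=0
t10.Δ0 u=1 q=0 v=0 clk=0 r=0 x=0 z=0 p=0 y=0
t10.Δ1 u=1 q=0 v=0 clk=1 r=0 x=0 z=0 p=0 y=0
t10.Δ2 u=1 q=0 v=0 clk=1 r=0 x=0 z=1 p=0 y=0
t10.Δ3 u=1 q=0 v=0 clk=1 r=1 x=0 z=1 p=0 y=0
t11.Δ0 u=1 q=0 v=0 clk=1 r=1 x=0 z=1 p=0 y=0
t11.Δ1 u=1 q=0 v=0 clk=0 r=1 x=0 z=1 p=0 y=0
t12.Δ0 u=1 q=0 v=0 clk=0 r=1 x=0 z=1 p=0 y=0
t12.Δ1 u=1 q=0 v=0 clk=1 r=1 x=0 z=1 p=0 y=0
t12.Δ2 u=1 q=0 v=0 clk=1 r=1 x=0 z=0 p=0 y=0
t12.Δ3 u=1 q=0 v=0 clk=1 r=0 x=0 z=0 p=0 y=0
t13.Δ0 u=1 q=0 v=0 clk=1 r=0 x=0 z=0 p=0 y=0
t13.Δ1 u=1 q=0 v=0 clk=0 r=0 x=0 z=0 p=0 y=0
t14.Δ0 u=1 q=0 v=0 clk=0 r=0 x=0 z=0 p=0 y=0
t14.Δ1 u=1 q=0 v=0 clk=1 r=0 x=0 z=0 p=0 y=0
t14.Δ2 u=1 q=0 v=0 clk=1 r=0 x=0 z=1 p=0 y=0
t14.Δ3 u=1 q=0 v=0 clk=1 r=1 x=0 z=1 p=0 y=0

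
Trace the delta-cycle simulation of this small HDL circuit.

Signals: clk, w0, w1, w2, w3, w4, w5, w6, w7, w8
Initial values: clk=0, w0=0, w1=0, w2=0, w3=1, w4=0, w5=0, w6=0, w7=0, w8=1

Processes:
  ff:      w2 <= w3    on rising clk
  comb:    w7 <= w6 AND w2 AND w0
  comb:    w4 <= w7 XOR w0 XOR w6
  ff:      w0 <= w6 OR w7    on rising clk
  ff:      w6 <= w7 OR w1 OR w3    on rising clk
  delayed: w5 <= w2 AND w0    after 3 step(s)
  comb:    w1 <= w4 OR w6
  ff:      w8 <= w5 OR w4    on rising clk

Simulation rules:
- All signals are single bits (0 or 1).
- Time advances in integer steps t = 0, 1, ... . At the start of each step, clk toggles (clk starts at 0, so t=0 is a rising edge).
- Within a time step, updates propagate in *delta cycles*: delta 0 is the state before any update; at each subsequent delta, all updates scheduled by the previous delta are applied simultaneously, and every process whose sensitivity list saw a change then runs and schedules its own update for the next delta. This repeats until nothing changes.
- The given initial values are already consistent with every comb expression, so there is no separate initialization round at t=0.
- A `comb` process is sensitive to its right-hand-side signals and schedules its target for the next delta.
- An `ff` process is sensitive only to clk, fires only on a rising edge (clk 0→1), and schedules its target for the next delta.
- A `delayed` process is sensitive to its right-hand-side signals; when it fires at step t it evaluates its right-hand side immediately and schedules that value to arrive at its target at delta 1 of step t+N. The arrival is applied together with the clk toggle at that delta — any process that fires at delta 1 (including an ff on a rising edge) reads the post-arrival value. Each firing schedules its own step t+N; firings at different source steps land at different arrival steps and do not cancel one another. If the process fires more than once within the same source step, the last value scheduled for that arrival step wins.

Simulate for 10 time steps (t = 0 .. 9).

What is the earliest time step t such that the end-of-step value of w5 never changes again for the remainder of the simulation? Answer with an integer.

[bits: w6,w4,w0,clk,w3,w1,w2,w7,w8,w5]
t=0: Δ0=0000100010 Δ1=0001100010 Δ2=1001101000 Δ3=1101111000 | 3Δ
t=1: Δ0=1101111000 Δ1=1100111000 | 1Δ
t=2: Δ0=1100111000 Δ1=1101111000 Δ2=1111111010 Δ3=1011111110 Δ4=1111111110 | 4Δ
t=3: Δ0=1111111110 Δ1=1110111110 | 1Δ
t=4: Δ0=1110111110 Δ1=1111111110 | 1Δ
t=5: Δ0=1111111110 Δ1=1110111111 | 1Δ
t=6: Δ0=1110111111 Δ1=1111111111 | 1Δ
t=7: Δ0=1111111111 Δ1=1110111111 | 1Δ
t=8: Δ0=1110111111 Δ1=1111111111 | 1Δ
t=9: Δ0=1111111111 Δ1=1110111111 | 1Δ

5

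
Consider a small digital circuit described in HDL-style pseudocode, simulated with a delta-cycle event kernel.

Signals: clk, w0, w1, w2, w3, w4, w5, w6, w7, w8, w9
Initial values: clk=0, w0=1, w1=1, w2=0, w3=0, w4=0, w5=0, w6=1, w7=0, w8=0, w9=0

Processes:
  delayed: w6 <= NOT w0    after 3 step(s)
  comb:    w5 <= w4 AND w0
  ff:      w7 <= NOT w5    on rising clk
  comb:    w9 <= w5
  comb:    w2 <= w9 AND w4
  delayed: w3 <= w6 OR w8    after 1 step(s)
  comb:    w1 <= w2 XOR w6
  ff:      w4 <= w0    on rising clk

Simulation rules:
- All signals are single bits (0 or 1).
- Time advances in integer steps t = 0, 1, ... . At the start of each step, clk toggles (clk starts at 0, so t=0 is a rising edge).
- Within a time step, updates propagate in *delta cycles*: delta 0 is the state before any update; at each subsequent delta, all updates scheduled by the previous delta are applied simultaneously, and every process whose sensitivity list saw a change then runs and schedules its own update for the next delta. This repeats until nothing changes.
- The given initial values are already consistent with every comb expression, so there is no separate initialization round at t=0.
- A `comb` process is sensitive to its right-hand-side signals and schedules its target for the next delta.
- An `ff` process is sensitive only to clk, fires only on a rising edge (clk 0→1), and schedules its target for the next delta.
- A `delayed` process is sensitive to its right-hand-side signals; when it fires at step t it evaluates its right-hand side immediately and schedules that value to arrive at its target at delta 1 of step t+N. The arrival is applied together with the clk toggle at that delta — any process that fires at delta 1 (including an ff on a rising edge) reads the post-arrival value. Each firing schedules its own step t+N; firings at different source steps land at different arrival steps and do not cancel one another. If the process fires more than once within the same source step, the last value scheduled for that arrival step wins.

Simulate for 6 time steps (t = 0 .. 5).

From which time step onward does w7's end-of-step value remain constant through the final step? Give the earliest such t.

2

t0.Δ0 w0=1 w7=0 w5=0 clk=0 w3=0 w8=0 w1=1 w9=0 w6=1 w2=0 w4=0
t0.Δ1 w0=1 w7=0 w5=0 clk=1 w3=0 w8=0 w1=1 w9=0 w6=1 w2=0 w4=0
t0.Δ2 w0=1 w7=1 w5=0 clk=1 w3=0 w8=0 w1=1 w9=0 w6=1 w2=0 w4=1
t0.Δ3 w0=1 w7=1 w5=1 clk=1 w3=0 w8=0 w1=1 w9=0 w6=1 w2=0 w4=1
t0.Δ4 w0=1 w7=1 w5=1 clk=1 w3=0 w8=0 w1=1 w9=1 w6=1 w2=0 w4=1
t0.Δ5 w0=1 w7=1 w5=1 clk=1 w3=0 w8=0 w1=1 w9=1 w6=1 w2=1 w4=1
t0.Δ6 w0=1 w7=1 w5=1 clk=1 w3=0 w8=0 w1=0 w9=1 w6=1 w2=1 w4=1
t1.Δ0 w0=1 w7=1 w5=1 clk=1 w3=0 w8=0 w1=0 w9=1 w6=1 w2=1 w4=1
t1.Δ1 w0=1 w7=1 w5=1 clk=0 w3=0 w8=0 w1=0 w9=1 w6=1 w2=1 w4=1
t2.Δ0 w0=1 w7=1 w5=1 clk=0 w3=0 w8=0 w1=0 w9=1 w6=1 w2=1 w4=1
t2.Δ1 w0=1 w7=1 w5=1 clk=1 w3=0 w8=0 w1=0 w9=1 w6=1 w2=1 w4=1
t2.Δ2 w0=1 w7=0 w5=1 clk=1 w3=0 w8=0 w1=0 w9=1 w6=1 w2=1 w4=1
t3.Δ0 w0=1 w7=0 w5=1 clk=1 w3=0 w8=0 w1=0 w9=1 w6=1 w2=1 w4=1
t3.Δ1 w0=1 w7=0 w5=1 clk=0 w3=0 w8=0 w1=0 w9=1 w6=1 w2=1 w4=1
t4.Δ0 w0=1 w7=0 w5=1 clk=0 w3=0 w8=0 w1=0 w9=1 w6=1 w2=1 w4=1
t4.Δ1 w0=1 w7=0 w5=1 clk=1 w3=0 w8=0 w1=0 w9=1 w6=1 w2=1 w4=1
t5.Δ0 w0=1 w7=0 w5=1 clk=1 w3=0 w8=0 w1=0 w9=1 w6=1 w2=1 w4=1
t5.Δ1 w0=1 w7=0 w5=1 clk=0 w3=0 w8=0 w1=0 w9=1 w6=1 w2=1 w4=1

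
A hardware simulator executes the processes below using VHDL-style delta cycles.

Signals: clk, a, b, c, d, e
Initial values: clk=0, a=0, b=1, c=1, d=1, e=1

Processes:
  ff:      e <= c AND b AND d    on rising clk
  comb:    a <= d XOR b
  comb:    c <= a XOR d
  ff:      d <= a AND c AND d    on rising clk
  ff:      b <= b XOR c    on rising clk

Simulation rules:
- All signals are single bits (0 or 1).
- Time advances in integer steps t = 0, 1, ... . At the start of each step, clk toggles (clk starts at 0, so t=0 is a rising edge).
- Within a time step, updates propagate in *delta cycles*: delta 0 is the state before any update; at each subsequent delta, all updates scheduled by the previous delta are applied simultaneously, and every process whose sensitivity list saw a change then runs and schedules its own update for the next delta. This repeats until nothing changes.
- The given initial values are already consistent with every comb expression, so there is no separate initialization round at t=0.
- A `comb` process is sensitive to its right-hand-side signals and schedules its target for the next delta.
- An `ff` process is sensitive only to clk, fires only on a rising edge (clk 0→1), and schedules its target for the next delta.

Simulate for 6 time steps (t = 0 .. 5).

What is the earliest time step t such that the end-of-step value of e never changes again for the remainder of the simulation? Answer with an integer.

2

t0.Δ0 clk=0 a=0 c=1 e=1 d=1 b=1
t0.Δ1 clk=1 a=0 c=1 e=1 d=1 b=1
t0.Δ2 clk=1 a=0 c=1 e=1 d=0 b=0
t0.Δ3 clk=1 a=0 c=0 e=1 d=0 b=0
t1.Δ0 clk=1 a=0 c=0 e=1 d=0 b=0
t1.Δ1 clk=0 a=0 c=0 e=1 d=0 b=0
t2.Δ0 clk=0 a=0 c=0 e=1 d=0 b=0
t2.Δ1 clk=1 a=0 c=0 e=1 d=0 b=0
t2.Δ2 clk=1 a=0 c=0 e=0 d=0 b=0
t3.Δ0 clk=1 a=0 c=0 e=0 d=0 b=0
t3.Δ1 clk=0 a=0 c=0 e=0 d=0 b=0
t4.Δ0 clk=0 a=0 c=0 e=0 d=0 b=0
t4.Δ1 clk=1 a=0 c=0 e=0 d=0 b=0
t5.Δ0 clk=1 a=0 c=0 e=0 d=0 b=0
t5.Δ1 clk=0 a=0 c=0 e=0 d=0 b=0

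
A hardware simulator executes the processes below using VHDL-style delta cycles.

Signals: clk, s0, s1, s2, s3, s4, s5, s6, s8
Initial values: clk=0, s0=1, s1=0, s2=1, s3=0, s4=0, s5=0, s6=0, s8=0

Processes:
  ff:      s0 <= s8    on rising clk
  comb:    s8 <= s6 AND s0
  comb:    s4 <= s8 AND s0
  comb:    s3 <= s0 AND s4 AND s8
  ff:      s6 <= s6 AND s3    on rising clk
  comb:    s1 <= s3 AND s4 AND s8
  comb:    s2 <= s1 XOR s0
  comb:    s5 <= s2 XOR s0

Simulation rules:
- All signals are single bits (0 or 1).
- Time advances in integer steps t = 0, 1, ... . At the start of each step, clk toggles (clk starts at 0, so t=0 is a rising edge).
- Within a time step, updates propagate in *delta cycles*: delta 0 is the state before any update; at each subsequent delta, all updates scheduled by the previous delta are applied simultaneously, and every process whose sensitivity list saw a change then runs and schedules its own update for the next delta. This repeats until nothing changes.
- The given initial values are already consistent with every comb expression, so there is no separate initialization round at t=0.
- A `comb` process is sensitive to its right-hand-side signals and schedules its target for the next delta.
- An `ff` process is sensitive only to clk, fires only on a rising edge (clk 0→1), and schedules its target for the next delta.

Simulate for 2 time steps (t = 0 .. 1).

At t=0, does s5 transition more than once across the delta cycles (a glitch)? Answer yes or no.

[bits: s6,s3,s0,s4,s5,s8,clk,s1,s2]
t=0: Δ0=001000001 Δ1=001000101 Δ2=000000101 Δ3=000010100 Δ4=000000100 | 4Δ
t=1: Δ0=000000100 Δ1=000000000 | 1Δ

yes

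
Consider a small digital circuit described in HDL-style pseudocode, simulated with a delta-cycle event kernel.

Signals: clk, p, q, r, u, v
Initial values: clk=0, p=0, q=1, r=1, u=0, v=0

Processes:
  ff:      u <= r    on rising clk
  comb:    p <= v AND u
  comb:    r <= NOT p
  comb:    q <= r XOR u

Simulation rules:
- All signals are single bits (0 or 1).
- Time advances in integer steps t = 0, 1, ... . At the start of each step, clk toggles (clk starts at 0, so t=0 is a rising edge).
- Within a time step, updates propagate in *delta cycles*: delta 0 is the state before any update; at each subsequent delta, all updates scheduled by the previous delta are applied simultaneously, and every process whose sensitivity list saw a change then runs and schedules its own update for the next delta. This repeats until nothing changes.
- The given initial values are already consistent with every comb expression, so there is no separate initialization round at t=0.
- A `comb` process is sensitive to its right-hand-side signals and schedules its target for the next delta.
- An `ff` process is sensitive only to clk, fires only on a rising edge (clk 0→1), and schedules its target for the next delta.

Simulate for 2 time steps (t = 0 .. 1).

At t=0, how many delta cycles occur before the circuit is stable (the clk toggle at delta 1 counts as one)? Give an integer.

t0.Δ0 r=1 v=0 q=1 u=0 p=0 clk=0
t0.Δ1 r=1 v=0 q=1 u=0 p=0 clk=1
t0.Δ2 r=1 v=0 q=1 u=1 p=0 clk=1
t0.Δ3 r=1 v=0 q=0 u=1 p=0 clk=1
t1.Δ0 r=1 v=0 q=0 u=1 p=0 clk=1
t1.Δ1 r=1 v=0 q=0 u=1 p=0 clk=0

3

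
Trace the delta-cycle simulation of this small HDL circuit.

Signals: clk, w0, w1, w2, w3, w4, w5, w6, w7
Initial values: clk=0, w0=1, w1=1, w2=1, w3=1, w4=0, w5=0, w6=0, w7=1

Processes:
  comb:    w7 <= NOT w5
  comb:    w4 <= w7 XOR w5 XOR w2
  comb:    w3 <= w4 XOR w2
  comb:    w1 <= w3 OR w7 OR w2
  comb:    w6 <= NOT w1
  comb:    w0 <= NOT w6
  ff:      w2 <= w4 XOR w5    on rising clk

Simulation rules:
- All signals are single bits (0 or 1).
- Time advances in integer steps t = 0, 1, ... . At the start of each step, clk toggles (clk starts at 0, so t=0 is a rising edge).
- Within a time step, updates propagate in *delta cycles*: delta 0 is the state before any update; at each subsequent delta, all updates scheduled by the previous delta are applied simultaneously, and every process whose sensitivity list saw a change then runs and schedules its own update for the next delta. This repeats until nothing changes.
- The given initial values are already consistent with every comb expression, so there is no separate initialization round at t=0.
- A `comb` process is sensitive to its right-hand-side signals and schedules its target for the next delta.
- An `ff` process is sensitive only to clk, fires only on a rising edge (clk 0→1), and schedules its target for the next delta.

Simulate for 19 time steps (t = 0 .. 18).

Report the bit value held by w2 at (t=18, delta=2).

t0.Δ0 w2=1 w4=0 w7=1 w0=1 w1=1 clk=0 w5=0 w3=1 w6=0
t0.Δ1 w2=1 w4=0 w7=1 w0=1 w1=1 clk=1 w5=0 w3=1 w6=0
t0.Δ2 w2=0 w4=0 w7=1 w0=1 w1=1 clk=1 w5=0 w3=1 w6=0
t0.Δ3 w2=0 w4=1 w7=1 w0=1 w1=1 clk=1 w5=0 w3=0 w6=0
t0.Δ4 w2=0 w4=1 w7=1 w0=1 w1=1 clk=1 w5=0 w3=1 w6=0
t1.Δ0 w2=0 w4=1 w7=1 w0=1 w1=1 clk=1 w5=0 w3=1 w6=0
t1.Δ1 w2=0 w4=1 w7=1 w0=1 w1=1 clk=0 w5=0 w3=1 w6=0
t2.Δ0 w2=0 w4=1 w7=1 w0=1 w1=1 clk=0 w5=0 w3=1 w6=0
t2.Δ1 w2=0 w4=1 w7=1 w0=1 w1=1 clk=1 w5=0 w3=1 w6=0
t2.Δ2 w2=1 w4=1 w7=1 w0=1 w1=1 clk=1 w5=0 w3=1 w6=0
t2.Δ3 w2=1 w4=0 w7=1 w0=1 w1=1 clk=1 w5=0 w3=0 w6=0
t2.Δ4 w2=1 w4=0 w7=1 w0=1 w1=1 clk=1 w5=0 w3=1 w6=0
t3.Δ0 w2=1 w4=0 w7=1 w0=1 w1=1 clk=1 w5=0 w3=1 w6=0
t3.Δ1 w2=1 w4=0 w7=1 w0=1 w1=1 clk=0 w5=0 w3=1 w6=0
t4.Δ0 w2=1 w4=0 w7=1 w0=1 w1=1 clk=0 w5=0 w3=1 w6=0
t4.Δ1 w2=1 w4=0 w7=1 w0=1 w1=1 clk=1 w5=0 w3=1 w6=0
t4.Δ2 w2=0 w4=0 w7=1 w0=1 w1=1 clk=1 w5=0 w3=1 w6=0
t4.Δ3 w2=0 w4=1 w7=1 w0=1 w1=1 clk=1 w5=0 w3=0 w6=0
t4.Δ4 w2=0 w4=1 w7=1 w0=1 w1=1 clk=1 w5=0 w3=1 w6=0
t5.Δ0 w2=0 w4=1 w7=1 w0=1 w1=1 clk=1 w5=0 w3=1 w6=0
t5.Δ1 w2=0 w4=1 w7=1 w0=1 w1=1 clk=0 w5=0 w3=1 w6=0
t6.Δ0 w2=0 w4=1 w7=1 w0=1 w1=1 clk=0 w5=0 w3=1 w6=0
t6.Δ1 w2=0 w4=1 w7=1 w0=1 w1=1 clk=1 w5=0 w3=1 w6=0
t6.Δ2 w2=1 w4=1 w7=1 w0=1 w1=1 clk=1 w5=0 w3=1 w6=0
t6.Δ3 w2=1 w4=0 w7=1 w0=1 w1=1 clk=1 w5=0 w3=0 w6=0
t6.Δ4 w2=1 w4=0 w7=1 w0=1 w1=1 clk=1 w5=0 w3=1 w6=0
t7.Δ0 w2=1 w4=0 w7=1 w0=1 w1=1 clk=1 w5=0 w3=1 w6=0
t7.Δ1 w2=1 w4=0 w7=1 w0=1 w1=1 clk=0 w5=0 w3=1 w6=0
t8.Δ0 w2=1 w4=0 w7=1 w0=1 w1=1 clk=0 w5=0 w3=1 w6=0
t8.Δ1 w2=1 w4=0 w7=1 w0=1 w1=1 clk=1 w5=0 w3=1 w6=0
t8.Δ2 w2=0 w4=0 w7=1 w0=1 w1=1 clk=1 w5=0 w3=1 w6=0
t8.Δ3 w2=0 w4=1 w7=1 w0=1 w1=1 clk=1 w5=0 w3=0 w6=0
t8.Δ4 w2=0 w4=1 w7=1 w0=1 w1=1 clk=1 w5=0 w3=1 w6=0
t9.Δ0 w2=0 w4=1 w7=1 w0=1 w1=1 clk=1 w5=0 w3=1 w6=0
t9.Δ1 w2=0 w4=1 w7=1 w0=1 w1=1 clk=0 w5=0 w3=1 w6=0
t10.Δ0 w2=0 w4=1 w7=1 w0=1 w1=1 clk=0 w5=0 w3=1 w6=0
t10.Δ1 w2=0 w4=1 w7=1 w0=1 w1=1 clk=1 w5=0 w3=1 w6=0
t10.Δ2 w2=1 w4=1 w7=1 w0=1 w1=1 clk=1 w5=0 w3=1 w6=0
t10.Δ3 w2=1 w4=0 w7=1 w0=1 w1=1 clk=1 w5=0 w3=0 w6=0
t10.Δ4 w2=1 w4=0 w7=1 w0=1 w1=1 clk=1 w5=0 w3=1 w6=0
t11.Δ0 w2=1 w4=0 w7=1 w0=1 w1=1 clk=1 w5=0 w3=1 w6=0
t11.Δ1 w2=1 w4=0 w7=1 w0=1 w1=1 clk=0 w5=0 w3=1 w6=0
t12.Δ0 w2=1 w4=0 w7=1 w0=1 w1=1 clk=0 w5=0 w3=1 w6=0
t12.Δ1 w2=1 w4=0 w7=1 w0=1 w1=1 clk=1 w5=0 w3=1 w6=0
t12.Δ2 w2=0 w4=0 w7=1 w0=1 w1=1 clk=1 w5=0 w3=1 w6=0
t12.Δ3 w2=0 w4=1 w7=1 w0=1 w1=1 clk=1 w5=0 w3=0 w6=0
t12.Δ4 w2=0 w4=1 w7=1 w0=1 w1=1 clk=1 w5=0 w3=1 w6=0
t13.Δ0 w2=0 w4=1 w7=1 w0=1 w1=1 clk=1 w5=0 w3=1 w6=0
t13.Δ1 w2=0 w4=1 w7=1 w0=1 w1=1 clk=0 w5=0 w3=1 w6=0
t14.Δ0 w2=0 w4=1 w7=1 w0=1 w1=1 clk=0 w5=0 w3=1 w6=0
t14.Δ1 w2=0 w4=1 w7=1 w0=1 w1=1 clk=1 w5=0 w3=1 w6=0
t14.Δ2 w2=1 w4=1 w7=1 w0=1 w1=1 clk=1 w5=0 w3=1 w6=0
t14.Δ3 w2=1 w4=0 w7=1 w0=1 w1=1 clk=1 w5=0 w3=0 w6=0
t14.Δ4 w2=1 w4=0 w7=1 w0=1 w1=1 clk=1 w5=0 w3=1 w6=0
t15.Δ0 w2=1 w4=0 w7=1 w0=1 w1=1 clk=1 w5=0 w3=1 w6=0
t15.Δ1 w2=1 w4=0 w7=1 w0=1 w1=1 clk=0 w5=0 w3=1 w6=0
t16.Δ0 w2=1 w4=0 w7=1 w0=1 w1=1 clk=0 w5=0 w3=1 w6=0
t16.Δ1 w2=1 w4=0 w7=1 w0=1 w1=1 clk=1 w5=0 w3=1 w6=0
t16.Δ2 w2=0 w4=0 w7=1 w0=1 w1=1 clk=1 w5=0 w3=1 w6=0
t16.Δ3 w2=0 w4=1 w7=1 w0=1 w1=1 clk=1 w5=0 w3=0 w6=0
t16.Δ4 w2=0 w4=1 w7=1 w0=1 w1=1 clk=1 w5=0 w3=1 w6=0
t17.Δ0 w2=0 w4=1 w7=1 w0=1 w1=1 clk=1 w5=0 w3=1 w6=0
t17.Δ1 w2=0 w4=1 w7=1 w0=1 w1=1 clk=0 w5=0 w3=1 w6=0
t18.Δ0 w2=0 w4=1 w7=1 w0=1 w1=1 clk=0 w5=0 w3=1 w6=0
t18.Δ1 w2=0 w4=1 w7=1 w0=1 w1=1 clk=1 w5=0 w3=1 w6=0
t18.Δ2 w2=1 w4=1 w7=1 w0=1 w1=1 clk=1 w5=0 w3=1 w6=0
t18.Δ3 w2=1 w4=0 w7=1 w0=1 w1=1 clk=1 w5=0 w3=0 w6=0
t18.Δ4 w2=1 w4=0 w7=1 w0=1 w1=1 clk=1 w5=0 w3=1 w6=0

1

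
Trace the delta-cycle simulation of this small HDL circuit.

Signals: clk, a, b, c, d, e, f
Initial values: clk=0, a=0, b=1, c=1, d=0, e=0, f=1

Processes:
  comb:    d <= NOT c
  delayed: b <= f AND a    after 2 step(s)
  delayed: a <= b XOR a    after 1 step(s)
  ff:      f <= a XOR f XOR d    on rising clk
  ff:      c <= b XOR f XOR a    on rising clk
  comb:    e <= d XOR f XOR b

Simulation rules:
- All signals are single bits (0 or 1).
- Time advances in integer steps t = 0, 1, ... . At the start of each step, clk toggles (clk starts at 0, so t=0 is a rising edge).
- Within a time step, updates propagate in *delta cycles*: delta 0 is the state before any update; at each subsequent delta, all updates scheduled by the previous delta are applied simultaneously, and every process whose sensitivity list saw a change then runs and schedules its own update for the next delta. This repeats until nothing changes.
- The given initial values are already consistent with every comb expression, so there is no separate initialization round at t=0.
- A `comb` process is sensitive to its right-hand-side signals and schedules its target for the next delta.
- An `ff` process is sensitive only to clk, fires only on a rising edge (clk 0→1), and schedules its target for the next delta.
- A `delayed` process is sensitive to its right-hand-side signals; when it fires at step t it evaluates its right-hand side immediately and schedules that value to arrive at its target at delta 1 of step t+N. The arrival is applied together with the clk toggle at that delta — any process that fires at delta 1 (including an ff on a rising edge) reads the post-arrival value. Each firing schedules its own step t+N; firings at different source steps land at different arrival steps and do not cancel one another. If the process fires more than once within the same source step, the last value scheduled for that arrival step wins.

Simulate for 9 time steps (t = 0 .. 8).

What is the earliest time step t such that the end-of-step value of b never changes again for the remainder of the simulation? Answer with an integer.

[bits: d,f,clk,b,e,a,c]
t=0: Δ0=0101001 Δ1=0111001 Δ2=0111000 Δ3=1111000 Δ4=1111100 | 4Δ
t=1: Δ0=1111100 Δ1=1101100 | 1Δ
t=2: Δ0=1101100 Δ1=1111100 Δ2=1011100 Δ3=1011000 | 3Δ
t=3: Δ0=1011000 Δ1=1001000 | 1Δ
t=4: Δ0=1001000 Δ1=1010000 Δ2=1110100 Δ3=1110000 | 3Δ
t=5: Δ0=1110000 Δ1=1100000 | 1Δ
t=6: Δ0=1100000 Δ1=1110000 Δ2=1010001 Δ3=0010101 Δ4=0010001 | 4Δ
t=7: Δ0=0010001 Δ1=0000001 | 1Δ
t=8: Δ0=0000001 Δ1=0010001 Δ2=0010000 Δ3=1010000 Δ4=1010100 | 4Δ

4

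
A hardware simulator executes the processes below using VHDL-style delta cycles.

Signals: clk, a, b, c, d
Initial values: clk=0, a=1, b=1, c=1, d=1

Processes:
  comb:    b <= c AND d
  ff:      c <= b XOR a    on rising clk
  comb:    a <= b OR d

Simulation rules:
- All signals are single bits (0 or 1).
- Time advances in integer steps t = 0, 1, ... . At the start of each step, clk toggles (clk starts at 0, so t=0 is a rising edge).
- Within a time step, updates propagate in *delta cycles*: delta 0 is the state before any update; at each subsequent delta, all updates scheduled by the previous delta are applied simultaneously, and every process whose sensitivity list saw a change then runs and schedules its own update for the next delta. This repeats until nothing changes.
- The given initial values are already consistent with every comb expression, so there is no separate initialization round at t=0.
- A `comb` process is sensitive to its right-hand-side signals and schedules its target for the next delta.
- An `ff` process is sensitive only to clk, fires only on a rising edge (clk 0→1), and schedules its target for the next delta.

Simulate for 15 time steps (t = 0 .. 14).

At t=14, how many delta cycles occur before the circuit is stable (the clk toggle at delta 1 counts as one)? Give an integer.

t0.Δ0 clk=0 c=1 a=1 d=1 b=1
t0.Δ1 clk=1 c=1 a=1 d=1 b=1
t0.Δ2 clk=1 c=0 a=1 d=1 b=1
t0.Δ3 clk=1 c=0 a=1 d=1 b=0
t1.Δ0 clk=1 c=0 a=1 d=1 b=0
t1.Δ1 clk=0 c=0 a=1 d=1 b=0
t2.Δ0 clk=0 c=0 a=1 d=1 b=0
t2.Δ1 clk=1 c=0 a=1 d=1 b=0
t2.Δ2 clk=1 c=1 a=1 d=1 b=0
t2.Δ3 clk=1 c=1 a=1 d=1 b=1
t3.Δ0 clk=1 c=1 a=1 d=1 b=1
t3.Δ1 clk=0 c=1 a=1 d=1 b=1
t4.Δ0 clk=0 c=1 a=1 d=1 b=1
t4.Δ1 clk=1 c=1 a=1 d=1 b=1
t4.Δ2 clk=1 c=0 a=1 d=1 b=1
t4.Δ3 clk=1 c=0 a=1 d=1 b=0
t5.Δ0 clk=1 c=0 a=1 d=1 b=0
t5.Δ1 clk=0 c=0 a=1 d=1 b=0
t6.Δ0 clk=0 c=0 a=1 d=1 b=0
t6.Δ1 clk=1 c=0 a=1 d=1 b=0
t6.Δ2 clk=1 c=1 a=1 d=1 b=0
t6.Δ3 clk=1 c=1 a=1 d=1 b=1
t7.Δ0 clk=1 c=1 a=1 d=1 b=1
t7.Δ1 clk=0 c=1 a=1 d=1 b=1
t8.Δ0 clk=0 c=1 a=1 d=1 b=1
t8.Δ1 clk=1 c=1 a=1 d=1 b=1
t8.Δ2 clk=1 c=0 a=1 d=1 b=1
t8.Δ3 clk=1 c=0 a=1 d=1 b=0
t9.Δ0 clk=1 c=0 a=1 d=1 b=0
t9.Δ1 clk=0 c=0 a=1 d=1 b=0
t10.Δ0 clk=0 c=0 a=1 d=1 b=0
t10.Δ1 clk=1 c=0 a=1 d=1 b=0
t10.Δ2 clk=1 c=1 a=1 d=1 b=0
t10.Δ3 clk=1 c=1 a=1 d=1 b=1
t11.Δ0 clk=1 c=1 a=1 d=1 b=1
t11.Δ1 clk=0 c=1 a=1 d=1 b=1
t12.Δ0 clk=0 c=1 a=1 d=1 b=1
t12.Δ1 clk=1 c=1 a=1 d=1 b=1
t12.Δ2 clk=1 c=0 a=1 d=1 b=1
t12.Δ3 clk=1 c=0 a=1 d=1 b=0
t13.Δ0 clk=1 c=0 a=1 d=1 b=0
t13.Δ1 clk=0 c=0 a=1 d=1 b=0
t14.Δ0 clk=0 c=0 a=1 d=1 b=0
t14.Δ1 clk=1 c=0 a=1 d=1 b=0
t14.Δ2 clk=1 c=1 a=1 d=1 b=0
t14.Δ3 clk=1 c=1 a=1 d=1 b=1

3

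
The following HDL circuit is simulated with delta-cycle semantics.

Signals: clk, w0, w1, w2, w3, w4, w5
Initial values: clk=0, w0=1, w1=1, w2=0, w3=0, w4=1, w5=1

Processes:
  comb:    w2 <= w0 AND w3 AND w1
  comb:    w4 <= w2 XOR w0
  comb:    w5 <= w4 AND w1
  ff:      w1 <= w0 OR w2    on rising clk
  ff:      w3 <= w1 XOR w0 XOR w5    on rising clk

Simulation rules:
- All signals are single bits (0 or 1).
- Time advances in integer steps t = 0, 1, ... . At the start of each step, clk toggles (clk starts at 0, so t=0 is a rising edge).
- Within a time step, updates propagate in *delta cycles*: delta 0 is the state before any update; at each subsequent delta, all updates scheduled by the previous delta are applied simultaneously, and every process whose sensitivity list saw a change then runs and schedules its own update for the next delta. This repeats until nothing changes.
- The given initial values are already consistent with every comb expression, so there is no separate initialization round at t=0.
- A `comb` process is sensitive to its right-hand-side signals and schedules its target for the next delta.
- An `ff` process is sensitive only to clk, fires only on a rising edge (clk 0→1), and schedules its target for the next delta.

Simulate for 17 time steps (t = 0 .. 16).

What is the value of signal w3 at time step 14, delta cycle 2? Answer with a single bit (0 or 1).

0

t=0 Δ0: w0=1 w5=1 clk=0 w1=1 w3=0 w4=1 w2=0
  Δ1: clk:0→1
  Δ2: w3:0→1
  Δ3: w2:0→1
  Δ4: w4:1→0
  Δ5: w5:1→0
  (5Δ to stable)
t=1 Δ0: w0=1 w5=0 clk=1 w1=1 w3=1 w4=0 w2=1
  Δ1: clk:1→0
  (1Δ to stable)
t=2 Δ0: w0=1 w5=0 clk=0 w1=1 w3=1 w4=0 w2=1
  Δ1: clk:0→1
  Δ2: w3:1→0
  Δ3: w2:1→0
  Δ4: w4:0→1
  Δ5: w5:0→1
  (5Δ to stable)
t=3 Δ0: w0=1 w5=1 clk=1 w1=1 w3=0 w4=1 w2=0
  Δ1: clk:1→0
  (1Δ to stable)
t=4 Δ0: w0=1 w5=1 clk=0 w1=1 w3=0 w4=1 w2=0
  Δ1: clk:0→1
  Δ2: w3:0→1
  Δ3: w2:0→1
  Δ4: w4:1→0
  Δ5: w5:1→0
  (5Δ to stable)
t=5 Δ0: w0=1 w5=0 clk=1 w1=1 w3=1 w4=0 w2=1
  Δ1: clk:1→0
  (1Δ to stable)
t=6 Δ0: w0=1 w5=0 clk=0 w1=1 w3=1 w4=0 w2=1
  Δ1: clk:0→1
  Δ2: w3:1→0
  Δ3: w2:1→0
  Δ4: w4:0→1
  Δ5: w5:0→1
  (5Δ to stable)
t=7 Δ0: w0=1 w5=1 clk=1 w1=1 w3=0 w4=1 w2=0
  Δ1: clk:1→0
  (1Δ to stable)
t=8 Δ0: w0=1 w5=1 clk=0 w1=1 w3=0 w4=1 w2=0
  Δ1: clk:0→1
  Δ2: w3:0→1
  Δ3: w2:0→1
  Δ4: w4:1→0
  Δ5: w5:1→0
  (5Δ to stable)
t=9 Δ0: w0=1 w5=0 clk=1 w1=1 w3=1 w4=0 w2=1
  Δ1: clk:1→0
  (1Δ to stable)
t=10 Δ0: w0=1 w5=0 clk=0 w1=1 w3=1 w4=0 w2=1
  Δ1: clk:0→1
  Δ2: w3:1→0
  Δ3: w2:1→0
  Δ4: w4:0→1
  Δ5: w5:0→1
  (5Δ to stable)
t=11 Δ0: w0=1 w5=1 clk=1 w1=1 w3=0 w4=1 w2=0
  Δ1: clk:1→0
  (1Δ to stable)
t=12 Δ0: w0=1 w5=1 clk=0 w1=1 w3=0 w4=1 w2=0
  Δ1: clk:0→1
  Δ2: w3:0→1
  Δ3: w2:0→1
  Δ4: w4:1→0
  Δ5: w5:1→0
  (5Δ to stable)
t=13 Δ0: w0=1 w5=0 clk=1 w1=1 w3=1 w4=0 w2=1
  Δ1: clk:1→0
  (1Δ to stable)
t=14 Δ0: w0=1 w5=0 clk=0 w1=1 w3=1 w4=0 w2=1
  Δ1: clk:0→1
  Δ2: w3:1→0
  Δ3: w2:1→0
  Δ4: w4:0→1
  Δ5: w5:0→1
  (5Δ to stable)
t=15 Δ0: w0=1 w5=1 clk=1 w1=1 w3=0 w4=1 w2=0
  Δ1: clk:1→0
  (1Δ to stable)
t=16 Δ0: w0=1 w5=1 clk=0 w1=1 w3=0 w4=1 w2=0
  Δ1: clk:0→1
  Δ2: w3:0→1
  Δ3: w2:0→1
  Δ4: w4:1→0
  Δ5: w5:1→0
  (5Δ to stable)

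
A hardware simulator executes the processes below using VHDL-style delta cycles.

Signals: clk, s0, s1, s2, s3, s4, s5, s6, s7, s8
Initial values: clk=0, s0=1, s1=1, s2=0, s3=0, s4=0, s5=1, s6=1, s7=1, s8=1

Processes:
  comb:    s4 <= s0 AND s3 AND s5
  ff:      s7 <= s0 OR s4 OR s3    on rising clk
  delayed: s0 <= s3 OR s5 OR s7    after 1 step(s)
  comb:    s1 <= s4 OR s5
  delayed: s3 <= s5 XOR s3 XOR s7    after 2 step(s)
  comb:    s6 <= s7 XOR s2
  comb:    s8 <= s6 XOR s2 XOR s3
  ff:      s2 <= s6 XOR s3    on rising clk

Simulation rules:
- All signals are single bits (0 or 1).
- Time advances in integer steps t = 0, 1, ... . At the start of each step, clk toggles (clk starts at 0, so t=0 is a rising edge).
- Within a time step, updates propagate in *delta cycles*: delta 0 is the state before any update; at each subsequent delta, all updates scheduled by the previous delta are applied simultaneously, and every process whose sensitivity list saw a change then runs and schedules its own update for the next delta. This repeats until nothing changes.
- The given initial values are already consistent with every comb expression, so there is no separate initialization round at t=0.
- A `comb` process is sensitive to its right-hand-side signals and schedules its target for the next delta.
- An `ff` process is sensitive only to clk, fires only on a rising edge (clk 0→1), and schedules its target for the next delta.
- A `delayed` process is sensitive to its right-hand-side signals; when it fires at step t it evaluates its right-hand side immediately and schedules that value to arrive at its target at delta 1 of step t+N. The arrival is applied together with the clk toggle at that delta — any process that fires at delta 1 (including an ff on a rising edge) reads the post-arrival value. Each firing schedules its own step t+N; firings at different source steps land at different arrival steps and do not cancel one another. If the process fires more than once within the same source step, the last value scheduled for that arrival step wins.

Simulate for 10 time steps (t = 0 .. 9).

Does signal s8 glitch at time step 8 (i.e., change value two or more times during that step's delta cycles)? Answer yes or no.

t0.Δ0 clk=0 s1=1 s8=1 s7=1 s3=0 s5=1 s4=0 s6=1 s2=0 s0=1
t0.Δ1 clk=1 s1=1 s8=1 s7=1 s3=0 s5=1 s4=0 s6=1 s2=0 s0=1
t0.Δ2 clk=1 s1=1 s8=1 s7=1 s3=0 s5=1 s4=0 s6=1 s2=1 s0=1
t0.Δ3 clk=1 s1=1 s8=0 s7=1 s3=0 s5=1 s4=0 s6=0 s2=1 s0=1
t0.Δ4 clk=1 s1=1 s8=1 s7=1 s3=0 s5=1 s4=0 s6=0 s2=1 s0=1
t1.Δ0 clk=1 s1=1 s8=1 s7=1 s3=0 s5=1 s4=0 s6=0 s2=1 s0=1
t1.Δ1 clk=0 s1=1 s8=1 s7=1 s3=0 s5=1 s4=0 s6=0 s2=1 s0=1
t2.Δ0 clk=0 s1=1 s8=1 s7=1 s3=0 s5=1 s4=0 s6=0 s2=1 s0=1
t2.Δ1 clk=1 s1=1 s8=1 s7=1 s3=0 s5=1 s4=0 s6=0 s2=1 s0=1
t2.Δ2 clk=1 s1=1 s8=1 s7=1 s3=0 s5=1 s4=0 s6=0 s2=0 s0=1
t2.Δ3 clk=1 s1=1 s8=0 s7=1 s3=0 s5=1 s4=0 s6=1 s2=0 s0=1
t2.Δ4 clk=1 s1=1 s8=1 s7=1 s3=0 s5=1 s4=0 s6=1 s2=0 s0=1
t3.Δ0 clk=1 s1=1 s8=1 s7=1 s3=0 s5=1 s4=0 s6=1 s2=0 s0=1
t3.Δ1 clk=0 s1=1 s8=1 s7=1 s3=0 s5=1 s4=0 s6=1 s2=0 s0=1
t4.Δ0 clk=0 s1=1 s8=1 s7=1 s3=0 s5=1 s4=0 s6=1 s2=0 s0=1
t4.Δ1 clk=1 s1=1 s8=1 s7=1 s3=0 s5=1 s4=0 s6=1 s2=0 s0=1
t4.Δ2 clk=1 s1=1 s8=1 s7=1 s3=0 s5=1 s4=0 s6=1 s2=1 s0=1
t4.Δ3 clk=1 s1=1 s8=0 s7=1 s3=0 s5=1 s4=0 s6=0 s2=1 s0=1
t4.Δ4 clk=1 s1=1 s8=1 s7=1 s3=0 s5=1 s4=0 s6=0 s2=1 s0=1
t5.Δ0 clk=1 s1=1 s8=1 s7=1 s3=0 s5=1 s4=0 s6=0 s2=1 s0=1
t5.Δ1 clk=0 s1=1 s8=1 s7=1 s3=0 s5=1 s4=0 s6=0 s2=1 s0=1
t6.Δ0 clk=0 s1=1 s8=1 s7=1 s3=0 s5=1 s4=0 s6=0 s2=1 s0=1
t6.Δ1 clk=1 s1=1 s8=1 s7=1 s3=0 s5=1 s4=0 s6=0 s2=1 s0=1
t6.Δ2 clk=1 s1=1 s8=1 s7=1 s3=0 s5=1 s4=0 s6=0 s2=0 s0=1
t6.Δ3 clk=1 s1=1 s8=0 s7=1 s3=0 s5=1 s4=0 s6=1 s2=0 s0=1
t6.Δ4 clk=1 s1=1 s8=1 s7=1 s3=0 s5=1 s4=0 s6=1 s2=0 s0=1
t7.Δ0 clk=1 s1=1 s8=1 s7=1 s3=0 s5=1 s4=0 s6=1 s2=0 s0=1
t7.Δ1 clk=0 s1=1 s8=1 s7=1 s3=0 s5=1 s4=0 s6=1 s2=0 s0=1
t8.Δ0 clk=0 s1=1 s8=1 s7=1 s3=0 s5=1 s4=0 s6=1 s2=0 s0=1
t8.Δ1 clk=1 s1=1 s8=1 s7=1 s3=0 s5=1 s4=0 s6=1 s2=0 s0=1
t8.Δ2 clk=1 s1=1 s8=1 s7=1 s3=0 s5=1 s4=0 s6=1 s2=1 s0=1
t8.Δ3 clk=1 s1=1 s8=0 s7=1 s3=0 s5=1 s4=0 s6=0 s2=1 s0=1
t8.Δ4 clk=1 s1=1 s8=1 s7=1 s3=0 s5=1 s4=0 s6=0 s2=1 s0=1
t9.Δ0 clk=1 s1=1 s8=1 s7=1 s3=0 s5=1 s4=0 s6=0 s2=1 s0=1
t9.Δ1 clk=0 s1=1 s8=1 s7=1 s3=0 s5=1 s4=0 s6=0 s2=1 s0=1

yes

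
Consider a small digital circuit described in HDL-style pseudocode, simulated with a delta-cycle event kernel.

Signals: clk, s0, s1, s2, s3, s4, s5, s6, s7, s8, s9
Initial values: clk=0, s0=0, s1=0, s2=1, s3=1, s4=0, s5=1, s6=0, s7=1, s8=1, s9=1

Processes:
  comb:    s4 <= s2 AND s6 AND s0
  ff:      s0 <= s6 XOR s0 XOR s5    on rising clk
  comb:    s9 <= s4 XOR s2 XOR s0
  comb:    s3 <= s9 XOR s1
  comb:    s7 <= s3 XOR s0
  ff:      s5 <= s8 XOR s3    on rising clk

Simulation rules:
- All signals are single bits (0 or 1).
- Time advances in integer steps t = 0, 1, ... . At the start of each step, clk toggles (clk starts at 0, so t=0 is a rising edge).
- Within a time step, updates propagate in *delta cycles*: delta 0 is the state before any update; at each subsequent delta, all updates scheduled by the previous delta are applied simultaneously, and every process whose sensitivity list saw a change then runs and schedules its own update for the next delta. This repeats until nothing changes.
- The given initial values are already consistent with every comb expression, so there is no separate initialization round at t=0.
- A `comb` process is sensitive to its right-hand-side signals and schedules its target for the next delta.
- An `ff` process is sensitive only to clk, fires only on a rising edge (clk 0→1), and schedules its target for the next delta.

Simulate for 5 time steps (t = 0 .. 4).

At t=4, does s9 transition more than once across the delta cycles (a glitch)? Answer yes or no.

no

t=0 Δ0: clk=0 s2=1 s5=1 s3=1 s9=1 s1=0 s0=0 s8=1 s6=0 s4=0 s7=1
  Δ1: clk:0→1
  Δ2: s5:1→0, s0:0→1
  Δ3: s9:1→0, s7:1→0
  Δ4: s3:1→0
  Δ5: s7:0→1
  (5Δ to stable)
t=1 Δ0: clk=1 s2=1 s5=0 s3=0 s9=0 s1=0 s0=1 s8=1 s6=0 s4=0 s7=1
  Δ1: clk:1→0
  (1Δ to stable)
t=2 Δ0: clk=0 s2=1 s5=0 s3=0 s9=0 s1=0 s0=1 s8=1 s6=0 s4=0 s7=1
  Δ1: clk:0→1
  Δ2: s5:0→1
  (2Δ to stable)
t=3 Δ0: clk=1 s2=1 s5=1 s3=0 s9=0 s1=0 s0=1 s8=1 s6=0 s4=0 s7=1
  Δ1: clk:1→0
  (1Δ to stable)
t=4 Δ0: clk=0 s2=1 s5=1 s3=0 s9=0 s1=0 s0=1 s8=1 s6=0 s4=0 s7=1
  Δ1: clk:0→1
  Δ2: s0:1→0
  Δ3: s9:0→1, s7:1→0
  Δ4: s3:0→1
  Δ5: s7:0→1
  (5Δ to stable)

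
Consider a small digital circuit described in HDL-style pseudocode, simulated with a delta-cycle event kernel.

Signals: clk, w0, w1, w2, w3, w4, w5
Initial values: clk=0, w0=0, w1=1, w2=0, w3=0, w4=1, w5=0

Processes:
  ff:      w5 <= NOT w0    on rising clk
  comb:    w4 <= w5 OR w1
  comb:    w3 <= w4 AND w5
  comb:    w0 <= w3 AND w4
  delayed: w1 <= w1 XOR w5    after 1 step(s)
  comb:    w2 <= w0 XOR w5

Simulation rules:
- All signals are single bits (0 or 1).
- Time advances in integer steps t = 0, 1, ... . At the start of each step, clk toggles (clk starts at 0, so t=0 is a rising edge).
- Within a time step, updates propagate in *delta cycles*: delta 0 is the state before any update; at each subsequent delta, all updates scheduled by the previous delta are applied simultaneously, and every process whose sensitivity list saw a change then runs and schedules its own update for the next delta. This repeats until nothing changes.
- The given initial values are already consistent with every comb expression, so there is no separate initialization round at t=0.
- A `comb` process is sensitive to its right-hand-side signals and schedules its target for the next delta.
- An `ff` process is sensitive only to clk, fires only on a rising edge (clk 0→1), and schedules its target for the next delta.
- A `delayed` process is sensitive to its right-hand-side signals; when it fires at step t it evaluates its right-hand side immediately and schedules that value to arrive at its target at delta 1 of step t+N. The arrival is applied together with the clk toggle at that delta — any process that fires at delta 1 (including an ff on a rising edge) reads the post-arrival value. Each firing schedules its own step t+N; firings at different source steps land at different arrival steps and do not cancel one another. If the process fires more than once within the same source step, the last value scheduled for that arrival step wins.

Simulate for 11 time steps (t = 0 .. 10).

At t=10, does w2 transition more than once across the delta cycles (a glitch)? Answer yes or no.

t=0 Δ0: w3=0 w4=1 w5=0 w2=0 clk=0 w1=1 w0=0
  Δ1: clk:0→1
  Δ2: w5:0→1
  Δ3: w3:0→1, w2:0→1
  Δ4: w0:0→1
  Δ5: w2:1→0
  (5Δ to stable)
t=1 Δ0: w3=1 w4=1 w5=1 w2=0 clk=1 w1=1 w0=1
  Δ1: clk:1→0, w1:1→0
  (1Δ to stable)
t=2 Δ0: w3=1 w4=1 w5=1 w2=0 clk=0 w1=0 w0=1
  Δ1: clk:0→1, w1:0→1
  Δ2: w5:1→0
  Δ3: w3:1→0, w2:0→1
  Δ4: w0:1→0
  Δ5: w2:1→0
  (5Δ to stable)
t=3 Δ0: w3=0 w4=1 w5=0 w2=0 clk=1 w1=1 w0=0
  Δ1: clk:1→0
  (1Δ to stable)
t=4 Δ0: w3=0 w4=1 w5=0 w2=0 clk=0 w1=1 w0=0
  Δ1: clk:0→1
  Δ2: w5:0→1
  Δ3: w3:0→1, w2:0→1
  Δ4: w0:0→1
  Δ5: w2:1→0
  (5Δ to stable)
t=5 Δ0: w3=1 w4=1 w5=1 w2=0 clk=1 w1=1 w0=1
  Δ1: clk:1→0, w1:1→0
  (1Δ to stable)
t=6 Δ0: w3=1 w4=1 w5=1 w2=0 clk=0 w1=0 w0=1
  Δ1: clk:0→1, w1:0→1
  Δ2: w5:1→0
  Δ3: w3:1→0, w2:0→1
  Δ4: w0:1→0
  Δ5: w2:1→0
  (5Δ to stable)
t=7 Δ0: w3=0 w4=1 w5=0 w2=0 clk=1 w1=1 w0=0
  Δ1: clk:1→0
  (1Δ to stable)
t=8 Δ0: w3=0 w4=1 w5=0 w2=0 clk=0 w1=1 w0=0
  Δ1: clk:0→1
  Δ2: w5:0→1
  Δ3: w3:0→1, w2:0→1
  Δ4: w0:0→1
  Δ5: w2:1→0
  (5Δ to stable)
t=9 Δ0: w3=1 w4=1 w5=1 w2=0 clk=1 w1=1 w0=1
  Δ1: clk:1→0, w1:1→0
  (1Δ to stable)
t=10 Δ0: w3=1 w4=1 w5=1 w2=0 clk=0 w1=0 w0=1
  Δ1: clk:0→1, w1:0→1
  Δ2: w5:1→0
  Δ3: w3:1→0, w2:0→1
  Δ4: w0:1→0
  Δ5: w2:1→0
  (5Δ to stable)

yes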